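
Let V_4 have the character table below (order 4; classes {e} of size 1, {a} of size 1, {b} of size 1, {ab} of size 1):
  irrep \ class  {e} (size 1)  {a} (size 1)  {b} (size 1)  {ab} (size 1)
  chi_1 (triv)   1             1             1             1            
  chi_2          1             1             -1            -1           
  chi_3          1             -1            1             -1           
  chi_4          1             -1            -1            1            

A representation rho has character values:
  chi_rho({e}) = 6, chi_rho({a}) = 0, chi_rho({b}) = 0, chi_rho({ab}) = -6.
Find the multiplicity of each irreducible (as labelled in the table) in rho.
Multiplicities: chi_1: 0, chi_2: 3, chi_3: 3, chi_4: 0.

Working: Use <chi_rho, chi> = (1/|G|) sum_C |C| * chi_rho(C) * conj(chi(C)) with |G| = 4 for each irreducible chi in the table:
  <chi_rho, chi_1> = (1/4)[1*(6)*conj(1) + 1*(0)*conj(1) + 1*(0)*conj(1) + 1*(-6)*conj(1)]
      = (1/4)[(6) + (0) + (0) + (-6)] = 0/4 = 0
  <chi_rho, chi_2> = (1/4)[1*(6)*conj(1) + 1*(0)*conj(1) + 1*(0)*conj(-1) + 1*(-6)*conj(-1)]
      = (1/4)[(6) + (0) + (0) + (6)] = 12/4 = 3
  <chi_rho, chi_3> = (1/4)[1*(6)*conj(1) + 1*(0)*conj(-1) + 1*(0)*conj(1) + 1*(-6)*conj(-1)]
      = (1/4)[(6) + (0) + (0) + (6)] = 12/4 = 3
  <chi_rho, chi_4> = (1/4)[1*(6)*conj(1) + 1*(0)*conj(-1) + 1*(0)*conj(-1) + 1*(-6)*conj(1)]
      = (1/4)[(6) + (0) + (0) + (-6)] = 0/4 = 0
Dimension check: dim(rho) = sum (mult * dim) = 0*1 + 3*1 + 3*1 + 0*1 = 6 = chi_rho(e) = 6.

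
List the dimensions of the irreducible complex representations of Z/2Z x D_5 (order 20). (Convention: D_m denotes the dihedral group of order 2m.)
Dimensions: 1, 1, 1, 1, 2, 2, 2, 2

Explanation: There are 8 irreducibles (= number of conjugacy classes). Their dimensions d_i satisfy sum d_i^2 = |G| = 20: 1 + 1 + 1 + 1 + 4 + 4 + 4 + 4 = 20. (For the product with Z/2Z: each of the 2 1-dim characters of Z/2Z tensors with each irrep of D_5, giving 2 copies of each D_5-dimension.)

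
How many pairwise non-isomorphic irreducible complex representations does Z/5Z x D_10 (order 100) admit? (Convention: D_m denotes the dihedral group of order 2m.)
40

Justification: The number of irreducible complex representations of a finite group equals its number of conjugacy classes. For a direct product, #classes(G x H) = #classes(G) * #classes(H). Z/5Z has 5 classes (abelian), D_10 has 8 classes, so 5 * 8 = 40, so Z/5Z x D_10 (order 100) has exactly 40 irreducible complex representations.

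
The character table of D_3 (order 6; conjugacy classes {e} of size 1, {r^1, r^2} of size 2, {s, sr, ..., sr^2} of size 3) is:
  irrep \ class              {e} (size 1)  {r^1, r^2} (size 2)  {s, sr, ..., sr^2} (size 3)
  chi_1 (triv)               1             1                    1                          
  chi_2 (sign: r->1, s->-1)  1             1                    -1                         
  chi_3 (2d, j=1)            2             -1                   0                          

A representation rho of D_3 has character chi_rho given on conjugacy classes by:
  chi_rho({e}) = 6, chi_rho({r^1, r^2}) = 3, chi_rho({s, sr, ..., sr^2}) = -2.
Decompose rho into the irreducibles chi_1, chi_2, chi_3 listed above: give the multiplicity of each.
Multiplicities: chi_1: 1, chi_2: 3, chi_3: 1.

Why: Use <chi_rho, chi> = (1/|G|) sum_C |C| * chi_rho(C) * conj(chi(C)) with |G| = 6 for each irreducible chi in the table:
  <chi_rho, chi_1> = (1/6)[1*(6)*conj(1) + 2*(3)*conj(1) + 3*(-2)*conj(1)]
      = (1/6)[(6) + (6) + (-6)] = 6/6 = 1
  <chi_rho, chi_2> = (1/6)[1*(6)*conj(1) + 2*(3)*conj(1) + 3*(-2)*conj(-1)]
      = (1/6)[(6) + (6) + (6)] = 18/6 = 3
  <chi_rho, chi_3> = (1/6)[1*(6)*conj(2) + 2*(3)*conj(-1) + 3*(-2)*conj(0)]
      = (1/6)[(12) + (-6) + (0)] = 6/6 = 1
Dimension check: dim(rho) = sum (mult * dim) = 1*1 + 3*1 + 1*2 = 6 = chi_rho(e) = 6.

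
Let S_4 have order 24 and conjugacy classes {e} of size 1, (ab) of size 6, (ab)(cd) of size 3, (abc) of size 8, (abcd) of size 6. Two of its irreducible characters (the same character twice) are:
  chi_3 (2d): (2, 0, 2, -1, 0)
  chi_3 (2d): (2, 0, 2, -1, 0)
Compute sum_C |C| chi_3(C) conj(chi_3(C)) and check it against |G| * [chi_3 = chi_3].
Sum = 24 = |G| = 24; so <chi_3, chi_3> = 1 (norm-1 confirms irreducibility).

Reasoning: Compute term by term over conjugacy classes (|C| * chi_3(C) * conj(chi_3(C))):
  1*(2)*conj(2) + 6*(0)*conj(0) + 3*(2)*conj(2) + 8*(-1)*conj(-1) + 6*(0)*conj(0)
  = (4) + (0) + (12) + (8) + (0)
  = 24.
Dividing by |G| = 24 gives 24/24 = 1, matching the row-orthogonality relation <chi_3, chi_3> = [chi_3 = chi_3].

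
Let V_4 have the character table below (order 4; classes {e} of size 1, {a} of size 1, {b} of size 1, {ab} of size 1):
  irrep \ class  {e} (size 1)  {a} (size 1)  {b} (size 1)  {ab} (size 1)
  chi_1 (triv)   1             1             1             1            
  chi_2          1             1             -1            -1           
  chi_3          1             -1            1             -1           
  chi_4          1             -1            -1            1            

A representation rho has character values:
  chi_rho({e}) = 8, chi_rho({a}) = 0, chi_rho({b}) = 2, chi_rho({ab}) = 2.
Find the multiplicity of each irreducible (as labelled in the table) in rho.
Multiplicities: chi_1: 3, chi_2: 1, chi_3: 2, chi_4: 2.

Explanation: Use <chi_rho, chi> = (1/|G|) sum_C |C| * chi_rho(C) * conj(chi(C)) with |G| = 4 for each irreducible chi in the table:
  <chi_rho, chi_1> = (1/4)[1*(8)*conj(1) + 1*(0)*conj(1) + 1*(2)*conj(1) + 1*(2)*conj(1)]
      = (1/4)[(8) + (0) + (2) + (2)] = 12/4 = 3
  <chi_rho, chi_2> = (1/4)[1*(8)*conj(1) + 1*(0)*conj(1) + 1*(2)*conj(-1) + 1*(2)*conj(-1)]
      = (1/4)[(8) + (0) + (-2) + (-2)] = 4/4 = 1
  <chi_rho, chi_3> = (1/4)[1*(8)*conj(1) + 1*(0)*conj(-1) + 1*(2)*conj(1) + 1*(2)*conj(-1)]
      = (1/4)[(8) + (0) + (2) + (-2)] = 8/4 = 2
  <chi_rho, chi_4> = (1/4)[1*(8)*conj(1) + 1*(0)*conj(-1) + 1*(2)*conj(-1) + 1*(2)*conj(1)]
      = (1/4)[(8) + (0) + (-2) + (2)] = 8/4 = 2
Dimension check: dim(rho) = sum (mult * dim) = 3*1 + 1*1 + 2*1 + 2*1 = 8 = chi_rho(e) = 8.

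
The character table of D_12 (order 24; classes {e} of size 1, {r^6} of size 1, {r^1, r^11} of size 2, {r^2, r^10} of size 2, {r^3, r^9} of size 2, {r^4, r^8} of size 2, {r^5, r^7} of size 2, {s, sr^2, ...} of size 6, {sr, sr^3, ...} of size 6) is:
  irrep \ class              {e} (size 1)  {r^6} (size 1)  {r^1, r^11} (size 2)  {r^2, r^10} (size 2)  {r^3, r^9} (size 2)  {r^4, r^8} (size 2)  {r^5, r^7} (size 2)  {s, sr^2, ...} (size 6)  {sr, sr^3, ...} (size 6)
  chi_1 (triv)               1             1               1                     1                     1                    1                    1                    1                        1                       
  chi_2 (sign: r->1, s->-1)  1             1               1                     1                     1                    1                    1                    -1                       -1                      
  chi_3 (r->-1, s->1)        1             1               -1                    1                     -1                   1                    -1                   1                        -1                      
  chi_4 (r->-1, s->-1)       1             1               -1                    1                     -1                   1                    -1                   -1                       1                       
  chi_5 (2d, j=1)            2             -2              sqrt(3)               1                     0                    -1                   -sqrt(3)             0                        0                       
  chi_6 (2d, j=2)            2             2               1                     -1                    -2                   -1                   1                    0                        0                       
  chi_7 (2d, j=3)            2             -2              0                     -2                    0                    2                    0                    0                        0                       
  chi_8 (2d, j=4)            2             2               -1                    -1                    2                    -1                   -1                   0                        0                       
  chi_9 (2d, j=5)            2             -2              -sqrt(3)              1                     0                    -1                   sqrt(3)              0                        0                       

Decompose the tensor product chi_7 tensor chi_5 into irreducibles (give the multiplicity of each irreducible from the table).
chi_7 tensor chi_5 = chi_6 + chi_8 (all other irreducibles have multiplicity 0).

Reasoning: The character of a tensor product is the pointwise product (chi_7 * chi_5)(C) = chi_7(C) * chi_5(C):
  {e}: (2)*(2), {r^6}: (-2)*(-2), {r^1, r^11}: (0)*(sqrt(3)), {r^2, r^10}: (-2)*(1), {r^3, r^9}: (0)*(0), {r^4, r^8}: (2)*(-1), {r^5, r^7}: (0)*(-sqrt(3)), {s, sr^2, ...}: (0)*(0), {sr, sr^3, ...}: (0)*(0)
so (chi_7 * chi_5) takes values
  {e} -> 4, {r^6} -> 4, {r^1, r^11} -> 0, {r^2, r^10} -> -2, {r^3, r^9} -> 0, {r^4, r^8} -> -2, {r^5, r^7} -> 0, {s, sr^2, ...} -> 0, {sr, sr^3, ...} -> 0.
Now take the inner product of this character with each irreducible chi from the table, <chi_7*chi_5, chi> = (1/24) sum_C |C| (chi_7*chi_5)(C) conj(chi(C)):
  <chi_7*chi_5, chi_1> = (1/24)[1*(4)*conj(1) + 1*(4)*conj(1) + 2*(0)*conj(1) + 2*(-2)*conj(1) + 2*(0)*conj(1) + 2*(-2)*conj(1) + 2*(0)*conj(1) + 6*(0)*conj(1) + 6*(0)*conj(1)]
      = (1/24)[(4) + (4) + (0) + (-4) + (0) + (-4) + (0) + (0) + (0)] = 0/24 = 0
  <chi_7*chi_5, chi_2> = (1/24)[1*(4)*conj(1) + 1*(4)*conj(1) + 2*(0)*conj(1) + 2*(-2)*conj(1) + 2*(0)*conj(1) + 2*(-2)*conj(1) + 2*(0)*conj(1) + 6*(0)*conj(-1) + 6*(0)*conj(-1)]
      = (1/24)[(4) + (4) + (0) + (-4) + (0) + (-4) + (0) + (0) + (0)] = 0/24 = 0
  <chi_7*chi_5, chi_3> = (1/24)[1*(4)*conj(1) + 1*(4)*conj(1) + 2*(0)*conj(-1) + 2*(-2)*conj(1) + 2*(0)*conj(-1) + 2*(-2)*conj(1) + 2*(0)*conj(-1) + 6*(0)*conj(1) + 6*(0)*conj(-1)]
      = (1/24)[(4) + (4) + (0) + (-4) + (0) + (-4) + (0) + (0) + (0)] = 0/24 = 0
  <chi_7*chi_5, chi_4> = (1/24)[1*(4)*conj(1) + 1*(4)*conj(1) + 2*(0)*conj(-1) + 2*(-2)*conj(1) + 2*(0)*conj(-1) + 2*(-2)*conj(1) + 2*(0)*conj(-1) + 6*(0)*conj(-1) + 6*(0)*conj(1)]
      = (1/24)[(4) + (4) + (0) + (-4) + (0) + (-4) + (0) + (0) + (0)] = 0/24 = 0
  <chi_7*chi_5, chi_5> = (1/24)[1*(4)*conj(2) + 1*(4)*conj(-2) + 2*(0)*conj(sqrt(3)) + 2*(-2)*conj(1) + 2*(0)*conj(0) + 2*(-2)*conj(-1) + 2*(0)*conj(-sqrt(3)) + 6*(0)*conj(0) + 6*(0)*conj(0)]
      = (1/24)[(8) + (-8) + (0) + (-4) + (0) + (4) + (0) + (0) + (0)] = 0/24 = 0
  <chi_7*chi_5, chi_6> = (1/24)[1*(4)*conj(2) + 1*(4)*conj(2) + 2*(0)*conj(1) + 2*(-2)*conj(-1) + 2*(0)*conj(-2) + 2*(-2)*conj(-1) + 2*(0)*conj(1) + 6*(0)*conj(0) + 6*(0)*conj(0)]
      = (1/24)[(8) + (8) + (0) + (4) + (0) + (4) + (0) + (0) + (0)] = 24/24 = 1
  <chi_7*chi_5, chi_7> = (1/24)[1*(4)*conj(2) + 1*(4)*conj(-2) + 2*(0)*conj(0) + 2*(-2)*conj(-2) + 2*(0)*conj(0) + 2*(-2)*conj(2) + 2*(0)*conj(0) + 6*(0)*conj(0) + 6*(0)*conj(0)]
      = (1/24)[(8) + (-8) + (0) + (8) + (0) + (-8) + (0) + (0) + (0)] = 0/24 = 0
  <chi_7*chi_5, chi_8> = (1/24)[1*(4)*conj(2) + 1*(4)*conj(2) + 2*(0)*conj(-1) + 2*(-2)*conj(-1) + 2*(0)*conj(2) + 2*(-2)*conj(-1) + 2*(0)*conj(-1) + 6*(0)*conj(0) + 6*(0)*conj(0)]
      = (1/24)[(8) + (8) + (0) + (4) + (0) + (4) + (0) + (0) + (0)] = 24/24 = 1
  <chi_7*chi_5, chi_9> = (1/24)[1*(4)*conj(2) + 1*(4)*conj(-2) + 2*(0)*conj(-sqrt(3)) + 2*(-2)*conj(1) + 2*(0)*conj(0) + 2*(-2)*conj(-1) + 2*(0)*conj(sqrt(3)) + 6*(0)*conj(0) + 6*(0)*conj(0)]
      = (1/24)[(8) + (-8) + (0) + (-4) + (0) + (4) + (0) + (0) + (0)] = 0/24 = 0
Hence the multiplicities are chi_6: 1, chi_8: 1. Dimension check: dim(chi_7)*dim(chi_5) = 2*2 = 4 and sum (mult * dim) = 1*2 + 1*2 = 4.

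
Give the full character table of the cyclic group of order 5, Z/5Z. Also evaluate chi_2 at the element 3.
Character table of Z/5Z (irreps indexed chi_0,...,chi_4 with chi_k(m) = zeta_5^(k*m), zeta_5 = exp(2*pi*i/5)):
  irrep \ class  {0} (size 1)  {1} (size 1)    {2} (size 1)    {3} (size 1)    {4} (size 1)  
  chi_0          1             1               1               1               1             
  chi_1          1             exp(2*I*pi/5)   exp(4*I*pi/5)   exp(-4*I*pi/5)  exp(-2*I*pi/5)
  chi_2          1             exp(4*I*pi/5)   exp(-2*I*pi/5)  exp(2*I*pi/5)   exp(-4*I*pi/5)
  chi_3          1             exp(-4*I*pi/5)  exp(2*I*pi/5)   exp(-2*I*pi/5)  exp(4*I*pi/5) 
  chi_4          1             exp(-2*I*pi/5)  exp(-4*I*pi/5)  exp(4*I*pi/5)   exp(2*I*pi/5) 

Spot check: chi_2(3) = zeta_5^(2*3) = zeta_5^6 = exp(2*I*pi/5).

Explanation: Z/5Z is abelian, so all 5 irreducible complex representations are 1-dimensional. They are given by chi_k(m) = zeta_5^(k*m) for k = 0,...,4. Row orthogonality: sum_m chi_k(m) conj(chi_l(m)) = 5 * [k = l].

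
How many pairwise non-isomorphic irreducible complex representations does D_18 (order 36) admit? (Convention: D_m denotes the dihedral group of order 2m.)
12

Details: The number of irreducible complex representations of a finite group equals its number of conjugacy classes. D_18 has 12 conjugacy classes (n/2 + 3 for n even), so D_18 (order 36) has exactly 12 irreducible complex representations.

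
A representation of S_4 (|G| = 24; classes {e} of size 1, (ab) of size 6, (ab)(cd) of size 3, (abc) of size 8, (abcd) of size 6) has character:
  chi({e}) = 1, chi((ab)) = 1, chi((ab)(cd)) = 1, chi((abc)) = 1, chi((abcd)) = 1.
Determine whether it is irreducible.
Irreducible: <chi, chi> = 1.

Reasoning: <chi, chi> = (1/|G|) sum_C |C| * |chi(C)|^2 = (1/24)[1*|1|^2 + 6*|1|^2 + 3*|1|^2 + 8*|1|^2 + 6*|1|^2]
  = (1/24)[(1) + (6) + (3) + (8) + (6)] = 24/24 = 1.
A character is irreducible iff <chi, chi> = 1, so this representation is irreducible.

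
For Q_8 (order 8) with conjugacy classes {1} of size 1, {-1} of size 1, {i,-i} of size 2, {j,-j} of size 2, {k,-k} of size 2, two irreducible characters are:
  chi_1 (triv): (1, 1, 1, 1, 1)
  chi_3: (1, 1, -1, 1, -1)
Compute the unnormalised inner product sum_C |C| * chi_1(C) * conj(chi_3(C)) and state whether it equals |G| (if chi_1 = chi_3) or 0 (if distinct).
Sum = 0; so <chi_1, chi_3> = 0 (distinct irreducibles are orthogonal).

Compute term by term over conjugacy classes (|C| * chi_1(C) * conj(chi_3(C))):
  1*(1)*conj(1) + 1*(1)*conj(1) + 2*(1)*conj(-1) + 2*(1)*conj(1) + 2*(1)*conj(-1)
  = (1) + (1) + (-2) + (2) + (-2)
  = 0.
Dividing by |G| = 8 gives 0/8 = 0, matching the row-orthogonality relation <chi_1, chi_3> = [chi_1 = chi_3].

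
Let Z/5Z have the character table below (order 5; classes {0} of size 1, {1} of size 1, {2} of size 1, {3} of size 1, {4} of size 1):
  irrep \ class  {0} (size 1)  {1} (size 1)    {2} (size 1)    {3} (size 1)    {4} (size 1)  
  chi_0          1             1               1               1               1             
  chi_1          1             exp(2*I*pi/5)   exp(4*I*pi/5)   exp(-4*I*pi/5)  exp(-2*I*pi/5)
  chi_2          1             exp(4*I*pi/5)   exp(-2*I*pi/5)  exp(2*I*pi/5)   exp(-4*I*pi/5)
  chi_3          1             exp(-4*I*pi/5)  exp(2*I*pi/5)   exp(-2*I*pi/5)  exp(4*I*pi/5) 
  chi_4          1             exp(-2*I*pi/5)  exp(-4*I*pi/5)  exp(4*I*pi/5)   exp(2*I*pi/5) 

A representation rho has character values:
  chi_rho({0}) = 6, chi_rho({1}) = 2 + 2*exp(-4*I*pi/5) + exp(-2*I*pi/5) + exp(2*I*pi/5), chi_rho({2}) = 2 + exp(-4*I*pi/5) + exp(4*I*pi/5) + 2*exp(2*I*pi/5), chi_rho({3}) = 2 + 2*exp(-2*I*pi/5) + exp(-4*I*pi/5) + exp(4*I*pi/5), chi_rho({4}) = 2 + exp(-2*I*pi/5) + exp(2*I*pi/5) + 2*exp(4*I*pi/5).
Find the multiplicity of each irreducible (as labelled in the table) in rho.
Multiplicities: chi_0: 2, chi_1: 1, chi_2: 0, chi_3: 2, chi_4: 1.

Derivation: Use <chi_rho, chi> = (1/|G|) sum_C |C| * chi_rho(C) * conj(chi(C)) with |G| = 5 for each irreducible chi in the table:
  <chi_rho, chi_0> = (1/5)[1*(6)*conj(1) + 1*(2 + 2*exp(-4*I*pi/5) + exp(-2*I*pi/5) + exp(2*I*pi/5))*conj(1) + 1*(2 + exp(-4*I*pi/5) + exp(4*I*pi/5) + 2*exp(2*I*pi/5))*conj(1) + 1*(2 + 2*exp(-2*I*pi/5) + exp(-4*I*pi/5) + exp(4*I*pi/5))*conj(1) + 1*(2 + exp(-2*I*pi/5) + exp(2*I*pi/5) + 2*exp(4*I*pi/5))*conj(1)]
      = (1/5)[(6) + (2 + 2*exp(-4*I*pi/5) + exp(-2*I*pi/5) + exp(2*I*pi/5)) + (2 + exp(-4*I*pi/5) + exp(4*I*pi/5) + 2*exp(2*I*pi/5)) + (2 + 2*exp(-2*I*pi/5) + exp(-4*I*pi/5) + exp(4*I*pi/5)) + (2 + exp(-2*I*pi/5) + exp(2*I*pi/5) + 2*exp(4*I*pi/5))] = 10/5 = 2
  <chi_rho, chi_1> = (1/5)[1*(6)*conj(1) + 1*(2 + 2*exp(-4*I*pi/5) + exp(-2*I*pi/5) + exp(2*I*pi/5))*conj(exp(2*I*pi/5)) + 1*(2 + exp(-4*I*pi/5) + exp(4*I*pi/5) + 2*exp(2*I*pi/5))*conj(exp(4*I*pi/5)) + 1*(2 + 2*exp(-2*I*pi/5) + exp(-4*I*pi/5) + exp(4*I*pi/5))*conj(exp(-4*I*pi/5)) + 1*(2 + exp(-2*I*pi/5) + exp(2*I*pi/5) + 2*exp(4*I*pi/5))*conj(exp(-2*I*pi/5))]
      = (1/5)[(6) + (1 + 2*exp(-2*I*pi/5) + exp(-4*I*pi/5) + 2*exp(4*I*pi/5)) + (1 + 2*exp(-2*I*pi/5) + 2*exp(-4*I*pi/5) + exp(2*I*pi/5)) + (1 + exp(-2*I*pi/5) + 2*exp(4*I*pi/5) + 2*exp(2*I*pi/5)) + (1 + 2*exp(-4*I*pi/5) + exp(4*I*pi/5) + 2*exp(2*I*pi/5))] = 5/5 = 1
  <chi_rho, chi_2> = (1/5)[1*(6)*conj(1) + 1*(2 + 2*exp(-4*I*pi/5) + exp(-2*I*pi/5) + exp(2*I*pi/5))*conj(exp(4*I*pi/5)) + 1*(2 + exp(-4*I*pi/5) + exp(4*I*pi/5) + 2*exp(2*I*pi/5))*conj(exp(-2*I*pi/5)) + 1*(2 + 2*exp(-2*I*pi/5) + exp(-4*I*pi/5) + exp(4*I*pi/5))*conj(exp(2*I*pi/5)) + 1*(2 + exp(-2*I*pi/5) + exp(2*I*pi/5) + 2*exp(4*I*pi/5))*conj(exp(-4*I*pi/5))]
      = (1/5)[(6) + (2*exp(-4*I*pi/5) + exp(-2*I*pi/5) + exp(4*I*pi/5) + 2*exp(2*I*pi/5)) + (exp(-2*I*pi/5) + exp(-4*I*pi/5) + 2*exp(4*I*pi/5) + 2*exp(2*I*pi/5)) + (2*exp(-2*I*pi/5) + 2*exp(-4*I*pi/5) + exp(4*I*pi/5) + exp(2*I*pi/5)) + (2*exp(-2*I*pi/5) + exp(-4*I*pi/5) + exp(2*I*pi/5) + 2*exp(4*I*pi/5))] = 0/5 = 0
  <chi_rho, chi_3> = (1/5)[1*(6)*conj(1) + 1*(2 + 2*exp(-4*I*pi/5) + exp(-2*I*pi/5) + exp(2*I*pi/5))*conj(exp(-4*I*pi/5)) + 1*(2 + exp(-4*I*pi/5) + exp(4*I*pi/5) + 2*exp(2*I*pi/5))*conj(exp(2*I*pi/5)) + 1*(2 + 2*exp(-2*I*pi/5) + exp(-4*I*pi/5) + exp(4*I*pi/5))*conj(exp(-2*I*pi/5)) + 1*(2 + exp(-2*I*pi/5) + exp(2*I*pi/5) + 2*exp(4*I*pi/5))*conj(exp(4*I*pi/5))]
      = (1/5)[(6) + (2 + exp(-4*I*pi/5) + exp(2*I*pi/5) + 2*exp(4*I*pi/5)) + (2 + 2*exp(-2*I*pi/5) + exp(4*I*pi/5) + exp(2*I*pi/5)) + (2 + exp(-2*I*pi/5) + exp(-4*I*pi/5) + 2*exp(2*I*pi/5)) + (2 + 2*exp(-4*I*pi/5) + exp(-2*I*pi/5) + exp(4*I*pi/5))] = 10/5 = 2
  <chi_rho, chi_4> = (1/5)[1*(6)*conj(1) + 1*(2 + 2*exp(-4*I*pi/5) + exp(-2*I*pi/5) + exp(2*I*pi/5))*conj(exp(-2*I*pi/5)) + 1*(2 + exp(-4*I*pi/5) + exp(4*I*pi/5) + 2*exp(2*I*pi/5))*conj(exp(-4*I*pi/5)) + 1*(2 + 2*exp(-2*I*pi/5) + exp(-4*I*pi/5) + exp(4*I*pi/5))*conj(exp(4*I*pi/5)) + 1*(2 + exp(-2*I*pi/5) + exp(2*I*pi/5) + 2*exp(4*I*pi/5))*conj(exp(2*I*pi/5))]
      = (1/5)[(6) + (1 + 2*exp(-2*I*pi/5) + exp(4*I*pi/5) + 2*exp(2*I*pi/5)) + (1 + 2*exp(-4*I*pi/5) + exp(-2*I*pi/5) + 2*exp(4*I*pi/5)) + (1 + 2*exp(-4*I*pi/5) + exp(2*I*pi/5) + 2*exp(4*I*pi/5)) + (1 + 2*exp(-2*I*pi/5) + exp(-4*I*pi/5) + 2*exp(2*I*pi/5))] = 5/5 = 1
(Exp terms are combined using exp(i*s)*conj(exp(i*t)) = exp(i*(s-t)), and sums of them are collapsed using the identity that for every m > 1 the m distinct m-th roots of unity sum to 0, e.g. 1 + exp(2*I*pi/3) + exp(-2*I*pi/3) = 0.)
Dimension check: dim(rho) = sum (mult * dim) = 2*1 + 1*1 + 0*1 + 2*1 + 1*1 = 6 = chi_rho(e) = 6.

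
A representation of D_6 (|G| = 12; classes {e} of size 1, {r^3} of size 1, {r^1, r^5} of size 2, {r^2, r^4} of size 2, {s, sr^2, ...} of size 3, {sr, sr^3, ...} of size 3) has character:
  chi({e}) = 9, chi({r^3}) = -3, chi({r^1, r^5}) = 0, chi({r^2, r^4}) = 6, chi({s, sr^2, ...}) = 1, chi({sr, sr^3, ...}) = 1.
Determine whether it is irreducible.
Not irreducible (reducible): <chi, chi> = 14 > 1.

Working: <chi, chi> = (1/|G|) sum_C |C| * |chi(C)|^2 = (1/12)[1*|9|^2 + 1*|-3|^2 + 2*|0|^2 + 2*|6|^2 + 3*|1|^2 + 3*|1|^2]
  = (1/12)[(81) + (9) + (0) + (72) + (3) + (3)] = 168/12 = 14.
A character is irreducible iff <chi, chi> = 1, so this representation is reducible.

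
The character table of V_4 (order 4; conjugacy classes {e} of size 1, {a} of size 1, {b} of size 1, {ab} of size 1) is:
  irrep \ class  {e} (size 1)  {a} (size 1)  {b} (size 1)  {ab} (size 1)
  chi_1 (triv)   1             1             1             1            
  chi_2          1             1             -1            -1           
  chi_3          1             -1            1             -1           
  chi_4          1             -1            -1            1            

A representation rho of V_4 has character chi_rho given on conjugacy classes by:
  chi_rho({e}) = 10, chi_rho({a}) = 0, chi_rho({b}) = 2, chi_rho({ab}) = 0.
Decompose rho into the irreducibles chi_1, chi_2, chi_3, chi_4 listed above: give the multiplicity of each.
Multiplicities: chi_1: 3, chi_2: 2, chi_3: 3, chi_4: 2.

Why: Use <chi_rho, chi> = (1/|G|) sum_C |C| * chi_rho(C) * conj(chi(C)) with |G| = 4 for each irreducible chi in the table:
  <chi_rho, chi_1> = (1/4)[1*(10)*conj(1) + 1*(0)*conj(1) + 1*(2)*conj(1) + 1*(0)*conj(1)]
      = (1/4)[(10) + (0) + (2) + (0)] = 12/4 = 3
  <chi_rho, chi_2> = (1/4)[1*(10)*conj(1) + 1*(0)*conj(1) + 1*(2)*conj(-1) + 1*(0)*conj(-1)]
      = (1/4)[(10) + (0) + (-2) + (0)] = 8/4 = 2
  <chi_rho, chi_3> = (1/4)[1*(10)*conj(1) + 1*(0)*conj(-1) + 1*(2)*conj(1) + 1*(0)*conj(-1)]
      = (1/4)[(10) + (0) + (2) + (0)] = 12/4 = 3
  <chi_rho, chi_4> = (1/4)[1*(10)*conj(1) + 1*(0)*conj(-1) + 1*(2)*conj(-1) + 1*(0)*conj(1)]
      = (1/4)[(10) + (0) + (-2) + (0)] = 8/4 = 2
Dimension check: dim(rho) = sum (mult * dim) = 3*1 + 2*1 + 3*1 + 2*1 = 10 = chi_rho(e) = 10.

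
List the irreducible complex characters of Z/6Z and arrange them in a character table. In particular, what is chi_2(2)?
Character table of Z/6Z (irreps indexed chi_0,...,chi_5 with chi_k(m) = zeta_6^(k*m), zeta_6 = exp(2*pi*i/6)):
  irrep \ class  {0} (size 1)  {1} (size 1)    {2} (size 1)    {3} (size 1)  {4} (size 1)    {5} (size 1)  
  chi_0          1             1               1               1             1               1             
  chi_1          1             exp(I*pi/3)     exp(2*I*pi/3)   -1            exp(-2*I*pi/3)  exp(-I*pi/3)  
  chi_2          1             exp(2*I*pi/3)   exp(-2*I*pi/3)  1             exp(2*I*pi/3)   exp(-2*I*pi/3)
  chi_3          1             -1              1               -1            1               -1            
  chi_4          1             exp(-2*I*pi/3)  exp(2*I*pi/3)   1             exp(-2*I*pi/3)  exp(2*I*pi/3) 
  chi_5          1             exp(-I*pi/3)    exp(-2*I*pi/3)  -1            exp(2*I*pi/3)   exp(I*pi/3)   

Spot check: chi_2(2) = zeta_6^(2*2) = zeta_6^4 = exp(-2*I*pi/3).

Justification: Z/6Z is abelian, so all 6 irreducible complex representations are 1-dimensional. They are given by chi_k(m) = zeta_6^(k*m) for k = 0,...,5. Row orthogonality: sum_m chi_k(m) conj(chi_l(m)) = 6 * [k = l].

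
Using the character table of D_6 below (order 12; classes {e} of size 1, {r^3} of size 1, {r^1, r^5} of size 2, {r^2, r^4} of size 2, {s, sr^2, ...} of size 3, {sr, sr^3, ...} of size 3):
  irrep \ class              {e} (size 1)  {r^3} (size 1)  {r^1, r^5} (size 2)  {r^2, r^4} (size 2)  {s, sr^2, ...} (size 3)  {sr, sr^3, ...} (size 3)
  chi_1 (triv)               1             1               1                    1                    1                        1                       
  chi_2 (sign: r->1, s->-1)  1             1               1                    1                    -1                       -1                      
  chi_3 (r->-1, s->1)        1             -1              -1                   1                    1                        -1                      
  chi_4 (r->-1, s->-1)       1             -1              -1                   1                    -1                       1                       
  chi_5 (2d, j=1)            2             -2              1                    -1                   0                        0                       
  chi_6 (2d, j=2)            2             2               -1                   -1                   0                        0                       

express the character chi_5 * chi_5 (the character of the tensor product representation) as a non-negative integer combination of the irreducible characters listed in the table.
chi_5 tensor chi_5 = chi_1 + chi_2 + chi_6 (all other irreducibles have multiplicity 0).

Why: The character of a tensor product is the pointwise product (chi_5 * chi_5)(C) = chi_5(C) * chi_5(C):
  {e}: (2)*(2), {r^3}: (-2)*(-2), {r^1, r^5}: (1)*(1), {r^2, r^4}: (-1)*(-1), {s, sr^2, ...}: (0)*(0), {sr, sr^3, ...}: (0)*(0)
so (chi_5 * chi_5) takes values
  {e} -> 4, {r^3} -> 4, {r^1, r^5} -> 1, {r^2, r^4} -> 1, {s, sr^2, ...} -> 0, {sr, sr^3, ...} -> 0.
Now take the inner product of this character with each irreducible chi from the table, <chi_5*chi_5, chi> = (1/12) sum_C |C| (chi_5*chi_5)(C) conj(chi(C)):
  <chi_5*chi_5, chi_1> = (1/12)[1*(4)*conj(1) + 1*(4)*conj(1) + 2*(1)*conj(1) + 2*(1)*conj(1) + 3*(0)*conj(1) + 3*(0)*conj(1)]
      = (1/12)[(4) + (4) + (2) + (2) + (0) + (0)] = 12/12 = 1
  <chi_5*chi_5, chi_2> = (1/12)[1*(4)*conj(1) + 1*(4)*conj(1) + 2*(1)*conj(1) + 2*(1)*conj(1) + 3*(0)*conj(-1) + 3*(0)*conj(-1)]
      = (1/12)[(4) + (4) + (2) + (2) + (0) + (0)] = 12/12 = 1
  <chi_5*chi_5, chi_3> = (1/12)[1*(4)*conj(1) + 1*(4)*conj(-1) + 2*(1)*conj(-1) + 2*(1)*conj(1) + 3*(0)*conj(1) + 3*(0)*conj(-1)]
      = (1/12)[(4) + (-4) + (-2) + (2) + (0) + (0)] = 0/12 = 0
  <chi_5*chi_5, chi_4> = (1/12)[1*(4)*conj(1) + 1*(4)*conj(-1) + 2*(1)*conj(-1) + 2*(1)*conj(1) + 3*(0)*conj(-1) + 3*(0)*conj(1)]
      = (1/12)[(4) + (-4) + (-2) + (2) + (0) + (0)] = 0/12 = 0
  <chi_5*chi_5, chi_5> = (1/12)[1*(4)*conj(2) + 1*(4)*conj(-2) + 2*(1)*conj(1) + 2*(1)*conj(-1) + 3*(0)*conj(0) + 3*(0)*conj(0)]
      = (1/12)[(8) + (-8) + (2) + (-2) + (0) + (0)] = 0/12 = 0
  <chi_5*chi_5, chi_6> = (1/12)[1*(4)*conj(2) + 1*(4)*conj(2) + 2*(1)*conj(-1) + 2*(1)*conj(-1) + 3*(0)*conj(0) + 3*(0)*conj(0)]
      = (1/12)[(8) + (8) + (-2) + (-2) + (0) + (0)] = 12/12 = 1
Hence the multiplicities are chi_1: 1, chi_2: 1, chi_6: 1. Dimension check: dim(chi_5)*dim(chi_5) = 2*2 = 4 and sum (mult * dim) = 1*1 + 1*1 + 1*2 = 4.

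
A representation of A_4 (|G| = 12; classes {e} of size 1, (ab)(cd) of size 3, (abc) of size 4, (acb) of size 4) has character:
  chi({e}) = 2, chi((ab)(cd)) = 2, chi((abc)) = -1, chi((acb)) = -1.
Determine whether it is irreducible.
Not irreducible (reducible): <chi, chi> = 2 > 1.

Derivation: <chi, chi> = (1/|G|) sum_C |C| * |chi(C)|^2 = (1/12)[1*|2|^2 + 3*|2|^2 + 4*|-1|^2 + 4*|-1|^2]
  = (1/12)[(4) + (12) + (4) + (4)] = 24/12 = 2.
(Exp terms are combined using exp(i*s)*conj(exp(i*t)) = exp(i*(s-t)), and sums of them are collapsed using the identity that for every m > 1 the m distinct m-th roots of unity sum to 0, e.g. 1 + exp(2*I*pi/3) + exp(-2*I*pi/3) = 0.)
A character is irreducible iff <chi, chi> = 1, so this representation is reducible.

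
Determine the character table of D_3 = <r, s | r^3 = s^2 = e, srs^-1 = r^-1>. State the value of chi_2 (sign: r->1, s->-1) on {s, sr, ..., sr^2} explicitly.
Conjugacy classes: {e} of size 1, {r^1, r^2} of size 2, {s, sr, ..., sr^2} of size 3.
Character table:
  irrep \ class              {e} (size 1)  {r^1, r^2} (size 2)  {s, sr, ..., sr^2} (size 3)
  chi_1 (triv)               1             1                    1                          
  chi_2 (sign: r->1, s->-1)  1             1                    -1                         
  chi_3 (2d, j=1)            2             -1                   0                          

Spot check: chi_2 (sign: r->1, s->-1) on {s, sr, ..., sr^2} = -1.

Explanation: D_3 has order 2*3 = 6 with 3 conjugacy classes, hence 3 irreducibles. Sum of squared dims 1 + 1 + 4 = 6 = |G|. Linear characters come from the abelianisation; the 2-dimensional irreps have character r^k -> 2*cos(2*pi*j*k/3), reflections -> 0.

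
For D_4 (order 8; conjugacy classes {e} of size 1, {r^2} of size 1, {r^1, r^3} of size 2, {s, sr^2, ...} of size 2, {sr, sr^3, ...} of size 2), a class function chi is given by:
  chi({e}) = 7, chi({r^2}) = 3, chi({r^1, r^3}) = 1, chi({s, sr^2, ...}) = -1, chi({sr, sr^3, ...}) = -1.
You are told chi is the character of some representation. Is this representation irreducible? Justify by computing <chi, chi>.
Not irreducible (reducible): <chi, chi> = 8 > 1.

Why: <chi, chi> = (1/|G|) sum_C |C| * |chi(C)|^2 = (1/8)[1*|7|^2 + 1*|3|^2 + 2*|1|^2 + 2*|-1|^2 + 2*|-1|^2]
  = (1/8)[(49) + (9) + (2) + (2) + (2)] = 64/8 = 8.
A character is irreducible iff <chi, chi> = 1, so this representation is reducible.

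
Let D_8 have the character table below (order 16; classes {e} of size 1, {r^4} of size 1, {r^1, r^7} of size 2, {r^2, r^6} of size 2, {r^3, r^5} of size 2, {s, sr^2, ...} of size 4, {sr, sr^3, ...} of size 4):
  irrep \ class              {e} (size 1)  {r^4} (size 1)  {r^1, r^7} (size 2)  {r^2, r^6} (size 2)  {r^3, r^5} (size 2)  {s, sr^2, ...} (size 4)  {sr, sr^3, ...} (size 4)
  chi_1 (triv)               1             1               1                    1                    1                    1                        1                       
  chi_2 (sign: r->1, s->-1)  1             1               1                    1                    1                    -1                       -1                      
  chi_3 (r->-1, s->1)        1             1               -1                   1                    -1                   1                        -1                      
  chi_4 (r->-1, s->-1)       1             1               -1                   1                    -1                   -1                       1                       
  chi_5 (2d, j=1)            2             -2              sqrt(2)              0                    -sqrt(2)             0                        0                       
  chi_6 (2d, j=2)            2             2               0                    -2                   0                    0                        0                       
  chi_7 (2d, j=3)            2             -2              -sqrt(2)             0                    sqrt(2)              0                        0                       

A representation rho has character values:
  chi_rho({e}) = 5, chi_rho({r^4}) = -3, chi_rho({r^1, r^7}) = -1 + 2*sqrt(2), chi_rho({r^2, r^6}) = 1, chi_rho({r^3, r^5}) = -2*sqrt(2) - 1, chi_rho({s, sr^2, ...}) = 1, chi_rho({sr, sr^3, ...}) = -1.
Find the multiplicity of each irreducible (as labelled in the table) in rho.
Multiplicities: chi_1: 0, chi_2: 0, chi_3: 1, chi_4: 0, chi_5: 2, chi_6: 0, chi_7: 0.

Use <chi_rho, chi> = (1/|G|) sum_C |C| * chi_rho(C) * conj(chi(C)) with |G| = 16 for each irreducible chi in the table:
  <chi_rho, chi_1> = (1/16)[1*(5)*conj(1) + 1*(-3)*conj(1) + 2*(-1 + 2*sqrt(2))*conj(1) + 2*(1)*conj(1) + 2*(-2*sqrt(2) - 1)*conj(1) + 4*(1)*conj(1) + 4*(-1)*conj(1)]
      = (1/16)[(5) + (-3) + (-2 + 4*sqrt(2)) + (2) + (-4*sqrt(2) - 2) + (4) + (-4)] = 0/16 = 0
  <chi_rho, chi_2> = (1/16)[1*(5)*conj(1) + 1*(-3)*conj(1) + 2*(-1 + 2*sqrt(2))*conj(1) + 2*(1)*conj(1) + 2*(-2*sqrt(2) - 1)*conj(1) + 4*(1)*conj(-1) + 4*(-1)*conj(-1)]
      = (1/16)[(5) + (-3) + (-2 + 4*sqrt(2)) + (2) + (-4*sqrt(2) - 2) + (-4) + (4)] = 0/16 = 0
  <chi_rho, chi_3> = (1/16)[1*(5)*conj(1) + 1*(-3)*conj(1) + 2*(-1 + 2*sqrt(2))*conj(-1) + 2*(1)*conj(1) + 2*(-2*sqrt(2) - 1)*conj(-1) + 4*(1)*conj(1) + 4*(-1)*conj(-1)]
      = (1/16)[(5) + (-3) + (2 - 4*sqrt(2)) + (2) + (2 + 4*sqrt(2)) + (4) + (4)] = 16/16 = 1
  <chi_rho, chi_4> = (1/16)[1*(5)*conj(1) + 1*(-3)*conj(1) + 2*(-1 + 2*sqrt(2))*conj(-1) + 2*(1)*conj(1) + 2*(-2*sqrt(2) - 1)*conj(-1) + 4*(1)*conj(-1) + 4*(-1)*conj(1)]
      = (1/16)[(5) + (-3) + (2 - 4*sqrt(2)) + (2) + (2 + 4*sqrt(2)) + (-4) + (-4)] = 0/16 = 0
  <chi_rho, chi_5> = (1/16)[1*(5)*conj(2) + 1*(-3)*conj(-2) + 2*(-1 + 2*sqrt(2))*conj(sqrt(2)) + 2*(1)*conj(0) + 2*(-2*sqrt(2) - 1)*conj(-sqrt(2)) + 4*(1)*conj(0) + 4*(-1)*conj(0)]
      = (1/16)[(10) + (6) + (8 - 2*sqrt(2)) + (0) + (2*sqrt(2) + 8) + (0) + (0)] = 32/16 = 2
  <chi_rho, chi_6> = (1/16)[1*(5)*conj(2) + 1*(-3)*conj(2) + 2*(-1 + 2*sqrt(2))*conj(0) + 2*(1)*conj(-2) + 2*(-2*sqrt(2) - 1)*conj(0) + 4*(1)*conj(0) + 4*(-1)*conj(0)]
      = (1/16)[(10) + (-6) + (0) + (-4) + (0) + (0) + (0)] = 0/16 = 0
  <chi_rho, chi_7> = (1/16)[1*(5)*conj(2) + 1*(-3)*conj(-2) + 2*(-1 + 2*sqrt(2))*conj(-sqrt(2)) + 2*(1)*conj(0) + 2*(-2*sqrt(2) - 1)*conj(sqrt(2)) + 4*(1)*conj(0) + 4*(-1)*conj(0)]
      = (1/16)[(10) + (6) + (-8 + 2*sqrt(2)) + (0) + (-8 - 2*sqrt(2)) + (0) + (0)] = 0/16 = 0
Dimension check: dim(rho) = sum (mult * dim) = 0*1 + 0*1 + 1*1 + 0*1 + 2*2 + 0*2 + 0*2 = 5 = chi_rho(e) = 5.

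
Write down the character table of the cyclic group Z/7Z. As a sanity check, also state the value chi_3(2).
Character table of Z/7Z (irreps indexed chi_0,...,chi_6 with chi_k(m) = zeta_7^(k*m), zeta_7 = exp(2*pi*i/7)):
  irrep \ class  {0} (size 1)  {1} (size 1)    {2} (size 1)    {3} (size 1)    {4} (size 1)    {5} (size 1)    {6} (size 1)  
  chi_0          1             1               1               1               1               1               1             
  chi_1          1             exp(2*I*pi/7)   exp(4*I*pi/7)   exp(6*I*pi/7)   exp(-6*I*pi/7)  exp(-4*I*pi/7)  exp(-2*I*pi/7)
  chi_2          1             exp(4*I*pi/7)   exp(-6*I*pi/7)  exp(-2*I*pi/7)  exp(2*I*pi/7)   exp(6*I*pi/7)   exp(-4*I*pi/7)
  chi_3          1             exp(6*I*pi/7)   exp(-2*I*pi/7)  exp(4*I*pi/7)   exp(-4*I*pi/7)  exp(2*I*pi/7)   exp(-6*I*pi/7)
  chi_4          1             exp(-6*I*pi/7)  exp(2*I*pi/7)   exp(-4*I*pi/7)  exp(4*I*pi/7)   exp(-2*I*pi/7)  exp(6*I*pi/7) 
  chi_5          1             exp(-4*I*pi/7)  exp(6*I*pi/7)   exp(2*I*pi/7)   exp(-2*I*pi/7)  exp(-6*I*pi/7)  exp(4*I*pi/7) 
  chi_6          1             exp(-2*I*pi/7)  exp(-4*I*pi/7)  exp(-6*I*pi/7)  exp(6*I*pi/7)   exp(4*I*pi/7)   exp(2*I*pi/7) 

Spot check: chi_3(2) = zeta_7^(3*2) = zeta_7^6 = exp(-2*I*pi/7).

Solution. Z/7Z is abelian, so all 7 irreducible complex representations are 1-dimensional. They are given by chi_k(m) = zeta_7^(k*m) for k = 0,...,6. Row orthogonality: sum_m chi_k(m) conj(chi_l(m)) = 7 * [k = l].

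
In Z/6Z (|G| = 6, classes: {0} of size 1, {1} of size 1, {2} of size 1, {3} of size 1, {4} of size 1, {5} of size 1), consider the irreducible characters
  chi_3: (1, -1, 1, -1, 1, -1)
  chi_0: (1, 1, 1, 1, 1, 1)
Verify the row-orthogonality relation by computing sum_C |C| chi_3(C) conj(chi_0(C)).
Sum = 0; so <chi_3, chi_0> = 0 (distinct irreducibles are orthogonal).

Solution. Compute term by term over conjugacy classes (|C| * chi_3(C) * conj(chi_0(C))):
  1*(1)*conj(1) + 1*(-1)*conj(1) + 1*(1)*conj(1) + 1*(-1)*conj(1) + 1*(1)*conj(1) + 1*(-1)*conj(1)
  = (1) + (-1) + (1) + (-1) + (1) + (-1)
  = 0.
(Exp terms are combined using exp(i*s)*conj(exp(i*t)) = exp(i*(s-t)), and sums of them are collapsed using the identity that for every m > 1 the m distinct m-th roots of unity sum to 0, e.g. 1 + exp(2*I*pi/3) + exp(-2*I*pi/3) = 0.)
Dividing by |G| = 6 gives 0/6 = 0, matching the row-orthogonality relation <chi_3, chi_0> = [chi_3 = chi_0].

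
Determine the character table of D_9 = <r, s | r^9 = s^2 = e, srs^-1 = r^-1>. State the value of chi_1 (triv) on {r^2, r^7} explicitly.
Conjugacy classes: {e} of size 1, {r^1, r^8} of size 2, {r^2, r^7} of size 2, {r^3, r^6} of size 2, {r^4, r^5} of size 2, {s, sr, ..., sr^8} of size 9.
Character table:
  irrep \ class              {e} (size 1)  {r^1, r^8} (size 2)  {r^2, r^7} (size 2)  {r^3, r^6} (size 2)  {r^4, r^5} (size 2)  {s, sr, ..., sr^8} (size 9)
  chi_1 (triv)               1             1                    1                    1                    1                    1                          
  chi_2 (sign: r->1, s->-1)  1             1                    1                    1                    1                    -1                         
  chi_3 (2d, j=1)            2             2*cos(2*pi/9)        2*cos(4*pi/9)        -1                   -2*cos(pi/9)         0                          
  chi_4 (2d, j=2)            2             2*cos(4*pi/9)        -2*cos(pi/9)         -1                   2*cos(2*pi/9)        0                          
  chi_5 (2d, j=3)            2             -1                   -1                   2                    -1                   0                          
  chi_6 (2d, j=4)            2             -2*cos(pi/9)         2*cos(2*pi/9)        -1                   2*cos(4*pi/9)        0                          

Spot check: chi_1 (triv) on {r^2, r^7} = 1.

Why: D_9 has order 2*9 = 18 with 6 conjugacy classes, hence 6 irreducibles. Sum of squared dims 1 + 1 + 4 + 4 + 4 + 4 = 18 = |G|. Linear characters come from the abelianisation; the 2-dimensional irreps have character r^k -> 2*cos(2*pi*j*k/9), reflections -> 0.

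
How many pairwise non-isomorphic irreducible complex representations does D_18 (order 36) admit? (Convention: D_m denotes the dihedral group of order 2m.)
12

Details: The number of irreducible complex representations of a finite group equals its number of conjugacy classes. D_18 has 12 conjugacy classes (n/2 + 3 for n even), so D_18 (order 36) has exactly 12 irreducible complex representations.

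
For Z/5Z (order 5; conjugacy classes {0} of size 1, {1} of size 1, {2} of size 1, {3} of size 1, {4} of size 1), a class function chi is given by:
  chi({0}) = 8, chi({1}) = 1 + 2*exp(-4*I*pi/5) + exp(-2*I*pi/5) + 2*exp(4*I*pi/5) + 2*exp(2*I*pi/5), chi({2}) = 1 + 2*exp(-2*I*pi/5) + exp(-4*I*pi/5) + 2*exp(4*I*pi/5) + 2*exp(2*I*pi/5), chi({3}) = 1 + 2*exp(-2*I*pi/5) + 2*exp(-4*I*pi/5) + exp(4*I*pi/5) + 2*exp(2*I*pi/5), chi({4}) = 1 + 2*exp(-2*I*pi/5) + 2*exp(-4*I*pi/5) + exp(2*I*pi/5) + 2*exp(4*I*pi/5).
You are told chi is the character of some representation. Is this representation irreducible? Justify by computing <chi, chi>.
Not irreducible (reducible): <chi, chi> = 14 > 1.

Explanation: <chi, chi> = (1/|G|) sum_C |C| * |chi(C)|^2 = (1/5)[1*|8|^2 + 1*|1 + 2*exp(-4*I*pi/5) + exp(-2*I*pi/5) + 2*exp(4*I*pi/5) + 2*exp(2*I*pi/5)|^2 + 1*|1 + 2*exp(-2*I*pi/5) + exp(-4*I*pi/5) + 2*exp(4*I*pi/5) + 2*exp(2*I*pi/5)|^2 + 1*|1 + 2*exp(-2*I*pi/5) + 2*exp(-4*I*pi/5) + exp(4*I*pi/5) + 2*exp(2*I*pi/5)|^2 + 1*|1 + 2*exp(-2*I*pi/5) + 2*exp(-4*I*pi/5) + exp(2*I*pi/5) + 2*exp(4*I*pi/5)|^2]
  = (1/5)[(64) + (14 + 13*exp(-2*I*pi/5) + 12*exp(-4*I*pi/5) + 12*exp(4*I*pi/5) + 13*exp(2*I*pi/5)) + (14 + 12*exp(-2*I*pi/5) + 13*exp(-4*I*pi/5) + 13*exp(4*I*pi/5) + 12*exp(2*I*pi/5)) + (14 + 12*exp(-2*I*pi/5) + 13*exp(-4*I*pi/5) + 13*exp(4*I*pi/5) + 12*exp(2*I*pi/5)) + (14 + 13*exp(-2*I*pi/5) + 12*exp(-4*I*pi/5) + 12*exp(4*I*pi/5) + 13*exp(2*I*pi/5))] = 70/5 = 14.
(Exp terms are combined using exp(i*s)*conj(exp(i*t)) = exp(i*(s-t)), and sums of them are collapsed using the identity that for every m > 1 the m distinct m-th roots of unity sum to 0, e.g. 1 + exp(2*I*pi/3) + exp(-2*I*pi/3) = 0.)
A character is irreducible iff <chi, chi> = 1, so this representation is reducible.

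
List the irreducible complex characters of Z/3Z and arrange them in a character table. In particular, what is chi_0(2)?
Character table of Z/3Z (irreps indexed chi_0,...,chi_2 with chi_k(m) = zeta_3^(k*m), zeta_3 = exp(2*pi*i/3)):
  irrep \ class  {0} (size 1)  {1} (size 1)    {2} (size 1)  
  chi_0          1             1               1             
  chi_1          1             exp(2*I*pi/3)   exp(-2*I*pi/3)
  chi_2          1             exp(-2*I*pi/3)  exp(2*I*pi/3) 

Spot check: chi_0(2) = zeta_3^(0*2) = zeta_3^0 = 1.

Solution. Z/3Z is abelian, so all 3 irreducible complex representations are 1-dimensional. They are given by chi_k(m) = zeta_3^(k*m) for k = 0,...,2. Row orthogonality: sum_m chi_k(m) conj(chi_l(m)) = 3 * [k = l].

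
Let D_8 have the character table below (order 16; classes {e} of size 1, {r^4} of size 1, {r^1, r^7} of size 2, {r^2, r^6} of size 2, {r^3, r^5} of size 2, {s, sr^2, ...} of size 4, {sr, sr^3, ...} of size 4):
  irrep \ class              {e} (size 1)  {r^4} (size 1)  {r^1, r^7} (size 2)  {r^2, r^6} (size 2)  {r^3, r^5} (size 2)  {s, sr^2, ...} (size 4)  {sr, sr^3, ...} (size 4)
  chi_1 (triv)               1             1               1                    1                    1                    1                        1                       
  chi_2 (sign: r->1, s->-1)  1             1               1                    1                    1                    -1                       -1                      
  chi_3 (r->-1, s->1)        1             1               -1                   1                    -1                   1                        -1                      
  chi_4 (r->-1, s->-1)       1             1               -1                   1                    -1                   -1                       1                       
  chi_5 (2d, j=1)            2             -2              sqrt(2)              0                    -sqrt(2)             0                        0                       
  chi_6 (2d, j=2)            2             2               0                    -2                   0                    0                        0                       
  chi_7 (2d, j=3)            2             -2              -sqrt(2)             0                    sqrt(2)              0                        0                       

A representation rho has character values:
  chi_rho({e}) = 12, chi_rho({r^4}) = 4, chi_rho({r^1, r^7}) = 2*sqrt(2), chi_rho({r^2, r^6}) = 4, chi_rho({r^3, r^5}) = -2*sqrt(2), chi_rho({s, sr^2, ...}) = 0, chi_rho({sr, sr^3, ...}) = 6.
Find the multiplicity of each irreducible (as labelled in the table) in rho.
Multiplicities: chi_1: 3, chi_2: 0, chi_3: 0, chi_4: 3, chi_5: 2, chi_6: 1, chi_7: 0.

Reasoning: Use <chi_rho, chi> = (1/|G|) sum_C |C| * chi_rho(C) * conj(chi(C)) with |G| = 16 for each irreducible chi in the table:
  <chi_rho, chi_1> = (1/16)[1*(12)*conj(1) + 1*(4)*conj(1) + 2*(2*sqrt(2))*conj(1) + 2*(4)*conj(1) + 2*(-2*sqrt(2))*conj(1) + 4*(0)*conj(1) + 4*(6)*conj(1)]
      = (1/16)[(12) + (4) + (4*sqrt(2)) + (8) + (-4*sqrt(2)) + (0) + (24)] = 48/16 = 3
  <chi_rho, chi_2> = (1/16)[1*(12)*conj(1) + 1*(4)*conj(1) + 2*(2*sqrt(2))*conj(1) + 2*(4)*conj(1) + 2*(-2*sqrt(2))*conj(1) + 4*(0)*conj(-1) + 4*(6)*conj(-1)]
      = (1/16)[(12) + (4) + (4*sqrt(2)) + (8) + (-4*sqrt(2)) + (0) + (-24)] = 0/16 = 0
  <chi_rho, chi_3> = (1/16)[1*(12)*conj(1) + 1*(4)*conj(1) + 2*(2*sqrt(2))*conj(-1) + 2*(4)*conj(1) + 2*(-2*sqrt(2))*conj(-1) + 4*(0)*conj(1) + 4*(6)*conj(-1)]
      = (1/16)[(12) + (4) + (-4*sqrt(2)) + (8) + (4*sqrt(2)) + (0) + (-24)] = 0/16 = 0
  <chi_rho, chi_4> = (1/16)[1*(12)*conj(1) + 1*(4)*conj(1) + 2*(2*sqrt(2))*conj(-1) + 2*(4)*conj(1) + 2*(-2*sqrt(2))*conj(-1) + 4*(0)*conj(-1) + 4*(6)*conj(1)]
      = (1/16)[(12) + (4) + (-4*sqrt(2)) + (8) + (4*sqrt(2)) + (0) + (24)] = 48/16 = 3
  <chi_rho, chi_5> = (1/16)[1*(12)*conj(2) + 1*(4)*conj(-2) + 2*(2*sqrt(2))*conj(sqrt(2)) + 2*(4)*conj(0) + 2*(-2*sqrt(2))*conj(-sqrt(2)) + 4*(0)*conj(0) + 4*(6)*conj(0)]
      = (1/16)[(24) + (-8) + (8) + (0) + (8) + (0) + (0)] = 32/16 = 2
  <chi_rho, chi_6> = (1/16)[1*(12)*conj(2) + 1*(4)*conj(2) + 2*(2*sqrt(2))*conj(0) + 2*(4)*conj(-2) + 2*(-2*sqrt(2))*conj(0) + 4*(0)*conj(0) + 4*(6)*conj(0)]
      = (1/16)[(24) + (8) + (0) + (-16) + (0) + (0) + (0)] = 16/16 = 1
  <chi_rho, chi_7> = (1/16)[1*(12)*conj(2) + 1*(4)*conj(-2) + 2*(2*sqrt(2))*conj(-sqrt(2)) + 2*(4)*conj(0) + 2*(-2*sqrt(2))*conj(sqrt(2)) + 4*(0)*conj(0) + 4*(6)*conj(0)]
      = (1/16)[(24) + (-8) + (-8) + (0) + (-8) + (0) + (0)] = 0/16 = 0
Dimension check: dim(rho) = sum (mult * dim) = 3*1 + 0*1 + 0*1 + 3*1 + 2*2 + 1*2 + 0*2 = 12 = chi_rho(e) = 12.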